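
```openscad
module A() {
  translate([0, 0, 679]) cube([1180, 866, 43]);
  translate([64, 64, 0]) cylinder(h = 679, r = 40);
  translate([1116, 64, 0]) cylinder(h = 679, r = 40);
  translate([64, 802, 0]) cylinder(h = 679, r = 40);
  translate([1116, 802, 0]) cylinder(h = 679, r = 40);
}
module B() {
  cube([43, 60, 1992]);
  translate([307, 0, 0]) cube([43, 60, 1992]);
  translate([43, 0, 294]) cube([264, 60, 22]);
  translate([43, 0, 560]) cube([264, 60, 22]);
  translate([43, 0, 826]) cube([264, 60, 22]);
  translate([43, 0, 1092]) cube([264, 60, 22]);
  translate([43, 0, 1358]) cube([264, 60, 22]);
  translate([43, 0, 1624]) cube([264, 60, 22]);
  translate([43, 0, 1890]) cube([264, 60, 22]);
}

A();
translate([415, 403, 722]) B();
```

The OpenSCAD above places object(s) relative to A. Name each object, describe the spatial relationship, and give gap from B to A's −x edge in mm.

The ladder's min-x is at 415; the table's min-x is 0; gap = 415 mm.

A is a table. B is a ladder. The ladder is on top of the table, centred. The gap from the ladder to the table's −x edge is 415 mm.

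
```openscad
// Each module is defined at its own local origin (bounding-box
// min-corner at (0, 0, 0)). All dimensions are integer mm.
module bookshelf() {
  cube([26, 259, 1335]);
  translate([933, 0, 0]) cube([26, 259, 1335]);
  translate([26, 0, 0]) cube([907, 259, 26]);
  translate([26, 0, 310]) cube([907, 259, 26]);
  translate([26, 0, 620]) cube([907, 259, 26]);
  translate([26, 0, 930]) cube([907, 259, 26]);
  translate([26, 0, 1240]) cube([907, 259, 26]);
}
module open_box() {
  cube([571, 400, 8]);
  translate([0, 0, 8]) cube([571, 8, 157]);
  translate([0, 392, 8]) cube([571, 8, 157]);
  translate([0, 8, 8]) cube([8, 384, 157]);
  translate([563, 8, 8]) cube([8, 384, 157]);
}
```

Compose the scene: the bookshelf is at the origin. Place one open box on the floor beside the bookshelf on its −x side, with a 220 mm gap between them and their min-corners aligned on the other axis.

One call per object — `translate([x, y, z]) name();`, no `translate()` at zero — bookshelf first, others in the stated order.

bookshelf();
translate([-791, 0, 0]) open_box();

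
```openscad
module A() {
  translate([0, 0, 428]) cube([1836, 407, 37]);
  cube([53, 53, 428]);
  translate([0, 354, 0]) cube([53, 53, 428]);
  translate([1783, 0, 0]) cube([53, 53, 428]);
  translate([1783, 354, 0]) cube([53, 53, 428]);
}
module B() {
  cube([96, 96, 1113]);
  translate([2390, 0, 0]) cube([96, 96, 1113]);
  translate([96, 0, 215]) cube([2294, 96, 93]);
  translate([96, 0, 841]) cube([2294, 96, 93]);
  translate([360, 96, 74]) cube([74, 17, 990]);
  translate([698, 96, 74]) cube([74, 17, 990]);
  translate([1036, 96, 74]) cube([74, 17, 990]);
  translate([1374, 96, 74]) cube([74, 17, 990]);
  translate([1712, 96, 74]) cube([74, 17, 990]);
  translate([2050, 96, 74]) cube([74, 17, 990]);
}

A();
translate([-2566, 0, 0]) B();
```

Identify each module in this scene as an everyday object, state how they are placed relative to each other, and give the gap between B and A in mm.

The fence section's nearest face is 80 mm from the bench's −x face.

A is a bench. B is a fence section. The fence section is on the floor beside the bench on its −x side. The gap between the fence section and the bench is 80 mm.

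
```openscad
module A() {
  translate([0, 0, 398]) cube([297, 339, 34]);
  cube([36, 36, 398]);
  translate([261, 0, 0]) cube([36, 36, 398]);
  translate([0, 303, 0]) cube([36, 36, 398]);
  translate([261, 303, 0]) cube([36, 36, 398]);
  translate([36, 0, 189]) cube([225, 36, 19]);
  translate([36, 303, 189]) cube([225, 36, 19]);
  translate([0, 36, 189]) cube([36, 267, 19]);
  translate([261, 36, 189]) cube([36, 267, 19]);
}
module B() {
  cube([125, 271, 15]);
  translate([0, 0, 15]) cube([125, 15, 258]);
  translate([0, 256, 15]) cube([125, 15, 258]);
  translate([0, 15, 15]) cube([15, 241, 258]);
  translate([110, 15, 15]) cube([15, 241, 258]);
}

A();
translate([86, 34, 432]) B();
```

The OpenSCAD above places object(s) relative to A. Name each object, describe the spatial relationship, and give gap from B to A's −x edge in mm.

The open box's min-x is at 86; the stool's min-x is 0; gap = 86 mm.

A is a stool. B is an open box. The open box is on top of the stool, centred. The gap from the open box to the stool's −x edge is 86 mm.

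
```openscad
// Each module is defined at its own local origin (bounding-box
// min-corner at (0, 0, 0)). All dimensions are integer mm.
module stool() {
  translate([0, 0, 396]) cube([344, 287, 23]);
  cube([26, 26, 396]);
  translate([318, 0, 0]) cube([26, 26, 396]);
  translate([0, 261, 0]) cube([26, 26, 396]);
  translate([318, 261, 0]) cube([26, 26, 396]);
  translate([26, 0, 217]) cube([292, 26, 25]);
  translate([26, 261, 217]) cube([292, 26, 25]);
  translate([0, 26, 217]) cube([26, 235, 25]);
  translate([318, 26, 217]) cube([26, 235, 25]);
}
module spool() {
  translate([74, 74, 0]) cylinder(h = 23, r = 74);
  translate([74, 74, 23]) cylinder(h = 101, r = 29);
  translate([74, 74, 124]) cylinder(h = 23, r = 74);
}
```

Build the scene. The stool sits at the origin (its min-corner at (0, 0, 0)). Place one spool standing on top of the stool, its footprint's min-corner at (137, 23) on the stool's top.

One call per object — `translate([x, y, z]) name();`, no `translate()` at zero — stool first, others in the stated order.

stool();
translate([137, 23, 419]) spool();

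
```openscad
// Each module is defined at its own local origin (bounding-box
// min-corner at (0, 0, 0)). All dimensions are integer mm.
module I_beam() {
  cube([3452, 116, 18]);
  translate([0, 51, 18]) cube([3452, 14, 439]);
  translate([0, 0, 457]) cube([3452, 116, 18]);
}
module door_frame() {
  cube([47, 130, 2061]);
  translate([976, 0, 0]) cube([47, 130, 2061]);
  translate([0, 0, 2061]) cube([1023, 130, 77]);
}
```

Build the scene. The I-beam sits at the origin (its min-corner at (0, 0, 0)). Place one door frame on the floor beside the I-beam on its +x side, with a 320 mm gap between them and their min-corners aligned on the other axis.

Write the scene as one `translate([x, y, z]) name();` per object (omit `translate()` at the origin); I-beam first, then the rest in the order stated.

I_beam();
translate([3772, 0, 0]) door_frame();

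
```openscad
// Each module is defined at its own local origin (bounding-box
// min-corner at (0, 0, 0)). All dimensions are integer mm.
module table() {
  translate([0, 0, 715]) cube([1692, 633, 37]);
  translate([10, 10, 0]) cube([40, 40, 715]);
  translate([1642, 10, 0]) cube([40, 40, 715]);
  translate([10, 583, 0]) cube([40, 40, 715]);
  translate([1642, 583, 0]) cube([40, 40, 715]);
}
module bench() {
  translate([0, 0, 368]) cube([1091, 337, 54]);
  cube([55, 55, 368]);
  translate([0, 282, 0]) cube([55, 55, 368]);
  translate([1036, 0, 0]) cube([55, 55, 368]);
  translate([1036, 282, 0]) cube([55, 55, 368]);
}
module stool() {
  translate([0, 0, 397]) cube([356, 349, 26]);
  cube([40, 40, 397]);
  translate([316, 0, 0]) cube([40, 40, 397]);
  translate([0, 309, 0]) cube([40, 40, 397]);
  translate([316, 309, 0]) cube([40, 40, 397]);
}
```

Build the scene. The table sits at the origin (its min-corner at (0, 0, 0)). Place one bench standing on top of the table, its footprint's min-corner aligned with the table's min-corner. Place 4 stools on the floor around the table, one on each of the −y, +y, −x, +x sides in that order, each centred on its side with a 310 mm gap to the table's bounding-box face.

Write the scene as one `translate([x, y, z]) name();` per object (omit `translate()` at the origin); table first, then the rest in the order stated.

table();
translate([0, 0, 752]) bench();
translate([668, -659, 0]) stool();
translate([668, 943, 0]) stool();
translate([-666, 142, 0]) stool();
translate([2002, 142, 0]) stool();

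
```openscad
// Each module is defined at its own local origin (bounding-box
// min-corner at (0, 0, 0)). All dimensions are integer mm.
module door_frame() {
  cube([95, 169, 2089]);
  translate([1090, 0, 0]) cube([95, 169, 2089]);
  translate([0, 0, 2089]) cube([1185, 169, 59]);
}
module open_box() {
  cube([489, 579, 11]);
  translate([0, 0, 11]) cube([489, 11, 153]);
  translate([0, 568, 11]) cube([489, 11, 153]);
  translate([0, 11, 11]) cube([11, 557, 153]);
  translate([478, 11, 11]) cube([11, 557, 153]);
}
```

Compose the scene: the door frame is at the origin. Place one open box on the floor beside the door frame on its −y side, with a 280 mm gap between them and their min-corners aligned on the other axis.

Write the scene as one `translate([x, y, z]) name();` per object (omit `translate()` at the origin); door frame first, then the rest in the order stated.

door_frame();
translate([0, -859, 0]) open_box();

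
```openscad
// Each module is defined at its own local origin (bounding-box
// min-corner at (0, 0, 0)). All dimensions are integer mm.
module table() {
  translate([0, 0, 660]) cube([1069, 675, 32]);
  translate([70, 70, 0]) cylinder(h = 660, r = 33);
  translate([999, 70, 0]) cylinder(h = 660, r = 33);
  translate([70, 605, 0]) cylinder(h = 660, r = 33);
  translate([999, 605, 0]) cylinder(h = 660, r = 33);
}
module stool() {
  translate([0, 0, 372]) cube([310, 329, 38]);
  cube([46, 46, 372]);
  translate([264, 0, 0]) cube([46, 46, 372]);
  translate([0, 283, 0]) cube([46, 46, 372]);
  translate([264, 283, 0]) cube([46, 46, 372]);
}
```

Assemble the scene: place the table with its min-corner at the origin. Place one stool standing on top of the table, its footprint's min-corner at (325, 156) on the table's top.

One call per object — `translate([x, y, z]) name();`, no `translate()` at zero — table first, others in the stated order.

table();
translate([325, 156, 692]) stool();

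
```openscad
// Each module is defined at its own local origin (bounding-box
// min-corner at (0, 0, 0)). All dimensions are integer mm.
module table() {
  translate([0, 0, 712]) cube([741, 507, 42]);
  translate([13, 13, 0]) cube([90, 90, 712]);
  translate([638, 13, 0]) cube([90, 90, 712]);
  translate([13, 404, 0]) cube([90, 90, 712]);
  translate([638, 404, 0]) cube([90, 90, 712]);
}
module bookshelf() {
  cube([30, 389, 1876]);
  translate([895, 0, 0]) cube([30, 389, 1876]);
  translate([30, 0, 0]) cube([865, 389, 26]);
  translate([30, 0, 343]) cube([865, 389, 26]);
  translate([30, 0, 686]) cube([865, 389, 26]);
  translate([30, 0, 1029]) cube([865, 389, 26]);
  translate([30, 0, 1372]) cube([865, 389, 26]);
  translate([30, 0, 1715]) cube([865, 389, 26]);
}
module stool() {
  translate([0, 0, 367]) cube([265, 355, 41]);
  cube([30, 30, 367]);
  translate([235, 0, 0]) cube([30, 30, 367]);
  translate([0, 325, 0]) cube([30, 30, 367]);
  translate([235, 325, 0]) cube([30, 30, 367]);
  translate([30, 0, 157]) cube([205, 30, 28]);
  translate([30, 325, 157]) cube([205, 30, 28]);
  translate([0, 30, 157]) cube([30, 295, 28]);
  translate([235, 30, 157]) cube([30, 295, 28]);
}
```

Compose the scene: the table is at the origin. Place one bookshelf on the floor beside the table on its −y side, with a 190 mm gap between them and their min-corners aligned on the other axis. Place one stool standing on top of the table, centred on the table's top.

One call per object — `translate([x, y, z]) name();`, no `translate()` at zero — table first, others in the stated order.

table();
translate([0, -579, 0]) bookshelf();
translate([238, 76, 754]) stool();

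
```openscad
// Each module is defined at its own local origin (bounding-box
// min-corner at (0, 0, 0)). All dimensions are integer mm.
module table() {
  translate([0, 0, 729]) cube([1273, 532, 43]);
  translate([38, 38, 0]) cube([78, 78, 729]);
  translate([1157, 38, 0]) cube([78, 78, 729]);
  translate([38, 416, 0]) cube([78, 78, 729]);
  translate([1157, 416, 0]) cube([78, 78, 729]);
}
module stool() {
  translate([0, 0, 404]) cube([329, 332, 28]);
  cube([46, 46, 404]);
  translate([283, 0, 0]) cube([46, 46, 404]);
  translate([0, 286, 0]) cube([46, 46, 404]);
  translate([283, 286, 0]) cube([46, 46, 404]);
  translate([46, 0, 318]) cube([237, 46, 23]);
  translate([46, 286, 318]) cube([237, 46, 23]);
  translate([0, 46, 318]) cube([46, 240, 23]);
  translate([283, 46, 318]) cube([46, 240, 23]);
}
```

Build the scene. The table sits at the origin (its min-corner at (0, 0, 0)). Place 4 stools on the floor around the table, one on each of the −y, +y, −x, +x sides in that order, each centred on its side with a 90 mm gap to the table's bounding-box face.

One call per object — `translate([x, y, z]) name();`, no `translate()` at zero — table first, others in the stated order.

table();
translate([472, -422, 0]) stool();
translate([472, 622, 0]) stool();
translate([-419, 100, 0]) stool();
translate([1363, 100, 0]) stool();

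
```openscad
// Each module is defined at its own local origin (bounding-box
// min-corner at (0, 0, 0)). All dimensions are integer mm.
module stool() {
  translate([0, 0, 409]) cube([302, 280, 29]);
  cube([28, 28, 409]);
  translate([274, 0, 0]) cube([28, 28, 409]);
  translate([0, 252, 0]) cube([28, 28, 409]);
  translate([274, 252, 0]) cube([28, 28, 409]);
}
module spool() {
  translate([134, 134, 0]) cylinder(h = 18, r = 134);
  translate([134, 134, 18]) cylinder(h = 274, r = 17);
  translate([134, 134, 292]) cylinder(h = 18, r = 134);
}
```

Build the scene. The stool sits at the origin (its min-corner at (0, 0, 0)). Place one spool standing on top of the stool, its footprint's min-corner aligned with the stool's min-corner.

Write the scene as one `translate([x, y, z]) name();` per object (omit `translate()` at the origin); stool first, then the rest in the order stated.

stool();
translate([0, 0, 438]) spool();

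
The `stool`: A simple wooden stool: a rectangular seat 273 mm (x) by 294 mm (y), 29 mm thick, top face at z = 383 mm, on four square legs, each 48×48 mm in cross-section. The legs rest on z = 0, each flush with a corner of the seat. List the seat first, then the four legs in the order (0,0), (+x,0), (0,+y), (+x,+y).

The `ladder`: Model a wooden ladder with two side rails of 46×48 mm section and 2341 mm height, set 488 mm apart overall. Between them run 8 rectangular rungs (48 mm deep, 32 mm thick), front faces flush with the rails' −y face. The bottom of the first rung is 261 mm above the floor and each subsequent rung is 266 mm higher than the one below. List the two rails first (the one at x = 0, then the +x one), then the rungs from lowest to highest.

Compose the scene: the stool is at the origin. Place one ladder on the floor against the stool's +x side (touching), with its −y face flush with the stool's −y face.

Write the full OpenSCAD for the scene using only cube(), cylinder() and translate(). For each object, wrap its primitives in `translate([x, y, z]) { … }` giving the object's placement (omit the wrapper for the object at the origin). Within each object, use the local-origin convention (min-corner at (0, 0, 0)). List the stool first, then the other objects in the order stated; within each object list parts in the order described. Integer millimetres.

translate([0, 0, 354]) cube([273, 294, 29]);
cube([48, 48, 354]);
translate([225, 0, 0]) cube([48, 48, 354]);
translate([0, 246, 0]) cube([48, 48, 354]);
translate([225, 246, 0]) cube([48, 48, 354]);
translate([273, 0, 0]) {
  cube([46, 48, 2341]);
  translate([442, 0, 0]) cube([46, 48, 2341]);
  translate([46, 0, 261]) cube([396, 48, 32]);
  translate([46, 0, 527]) cube([396, 48, 32]);
  translate([46, 0, 793]) cube([396, 48, 32]);
  translate([46, 0, 1059]) cube([396, 48, 32]);
  translate([46, 0, 1325]) cube([396, 48, 32]);
  translate([46, 0, 1591]) cube([396, 48, 32]);
  translate([46, 0, 1857]) cube([396, 48, 32]);
  translate([46, 0, 2123]) cube([396, 48, 32]);
}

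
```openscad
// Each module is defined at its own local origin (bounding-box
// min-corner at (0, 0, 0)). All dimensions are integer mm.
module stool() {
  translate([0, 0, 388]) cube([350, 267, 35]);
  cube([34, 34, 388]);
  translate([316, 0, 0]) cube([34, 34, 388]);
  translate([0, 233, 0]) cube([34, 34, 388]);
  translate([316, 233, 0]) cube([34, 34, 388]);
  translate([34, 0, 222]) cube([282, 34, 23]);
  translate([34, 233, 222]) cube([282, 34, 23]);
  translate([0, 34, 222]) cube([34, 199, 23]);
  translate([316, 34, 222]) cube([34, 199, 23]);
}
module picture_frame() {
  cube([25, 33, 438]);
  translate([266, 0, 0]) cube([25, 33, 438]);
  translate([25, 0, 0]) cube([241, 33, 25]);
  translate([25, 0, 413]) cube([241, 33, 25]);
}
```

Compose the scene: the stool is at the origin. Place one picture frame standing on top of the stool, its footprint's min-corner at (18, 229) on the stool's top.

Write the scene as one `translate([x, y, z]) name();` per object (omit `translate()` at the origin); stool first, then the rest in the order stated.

stool();
translate([18, 229, 423]) picture_frame();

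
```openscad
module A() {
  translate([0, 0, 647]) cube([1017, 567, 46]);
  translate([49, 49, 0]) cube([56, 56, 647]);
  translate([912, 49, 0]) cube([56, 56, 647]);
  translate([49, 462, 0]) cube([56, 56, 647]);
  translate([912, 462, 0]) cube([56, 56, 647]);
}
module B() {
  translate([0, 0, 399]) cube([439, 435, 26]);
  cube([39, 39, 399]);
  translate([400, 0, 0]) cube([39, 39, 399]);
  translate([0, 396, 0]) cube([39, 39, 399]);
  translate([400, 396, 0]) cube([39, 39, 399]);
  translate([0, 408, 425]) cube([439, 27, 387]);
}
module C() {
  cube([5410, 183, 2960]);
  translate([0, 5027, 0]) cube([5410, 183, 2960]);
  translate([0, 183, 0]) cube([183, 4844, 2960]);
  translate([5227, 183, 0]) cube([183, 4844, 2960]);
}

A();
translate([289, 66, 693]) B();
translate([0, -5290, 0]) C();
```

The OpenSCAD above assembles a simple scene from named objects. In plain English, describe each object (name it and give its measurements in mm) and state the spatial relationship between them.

A is a rectangular dining table. The top is 1017×567×46 mm with its upper surface at z = 693 mm. It stands on four 56×56 mm square legs, each inset 49 mm from the nearest pair of top edges, running from the floor to the underside of the top.

B is a chair. The seat is a 439×435×26 mm slab with its top at z = 425 mm, on four 39×39 mm corner legs (flush with the seat edges, standing on z = 0). A flat backrest 27 mm thick, 387 mm tall, spans the full seat width and rises from the seat top along its +y edge, rear face flush with the rear of the seat.

C is the wall frame of a small rectangular building: four walls, each 2960 mm tall and 183 mm thick, enclosing a footprint 5410 mm (x) by 5210 mm (y) outside-to-outside, with no floor or roof. The front and back walls (the −y and +y sides) span the full width; the two side walls fit between them.

The chair is on top of the table, centred. The house frame is on the floor beside the table on its −y side.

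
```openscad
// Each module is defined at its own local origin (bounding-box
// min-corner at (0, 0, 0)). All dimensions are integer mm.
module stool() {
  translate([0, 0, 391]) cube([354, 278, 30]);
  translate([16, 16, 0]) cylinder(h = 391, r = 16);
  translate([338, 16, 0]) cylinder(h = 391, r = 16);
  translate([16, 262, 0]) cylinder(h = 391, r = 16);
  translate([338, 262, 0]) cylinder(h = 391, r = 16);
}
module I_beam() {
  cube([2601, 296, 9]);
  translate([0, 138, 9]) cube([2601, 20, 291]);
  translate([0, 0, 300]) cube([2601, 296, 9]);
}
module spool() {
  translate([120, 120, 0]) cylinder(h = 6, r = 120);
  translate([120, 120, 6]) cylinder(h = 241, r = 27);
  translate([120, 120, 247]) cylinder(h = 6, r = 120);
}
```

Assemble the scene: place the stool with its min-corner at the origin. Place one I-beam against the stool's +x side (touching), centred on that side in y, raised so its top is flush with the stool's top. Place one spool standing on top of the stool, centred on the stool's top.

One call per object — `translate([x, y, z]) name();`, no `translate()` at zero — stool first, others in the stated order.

stool();
translate([354, -9, 112]) I_beam();
translate([57, 19, 421]) spool();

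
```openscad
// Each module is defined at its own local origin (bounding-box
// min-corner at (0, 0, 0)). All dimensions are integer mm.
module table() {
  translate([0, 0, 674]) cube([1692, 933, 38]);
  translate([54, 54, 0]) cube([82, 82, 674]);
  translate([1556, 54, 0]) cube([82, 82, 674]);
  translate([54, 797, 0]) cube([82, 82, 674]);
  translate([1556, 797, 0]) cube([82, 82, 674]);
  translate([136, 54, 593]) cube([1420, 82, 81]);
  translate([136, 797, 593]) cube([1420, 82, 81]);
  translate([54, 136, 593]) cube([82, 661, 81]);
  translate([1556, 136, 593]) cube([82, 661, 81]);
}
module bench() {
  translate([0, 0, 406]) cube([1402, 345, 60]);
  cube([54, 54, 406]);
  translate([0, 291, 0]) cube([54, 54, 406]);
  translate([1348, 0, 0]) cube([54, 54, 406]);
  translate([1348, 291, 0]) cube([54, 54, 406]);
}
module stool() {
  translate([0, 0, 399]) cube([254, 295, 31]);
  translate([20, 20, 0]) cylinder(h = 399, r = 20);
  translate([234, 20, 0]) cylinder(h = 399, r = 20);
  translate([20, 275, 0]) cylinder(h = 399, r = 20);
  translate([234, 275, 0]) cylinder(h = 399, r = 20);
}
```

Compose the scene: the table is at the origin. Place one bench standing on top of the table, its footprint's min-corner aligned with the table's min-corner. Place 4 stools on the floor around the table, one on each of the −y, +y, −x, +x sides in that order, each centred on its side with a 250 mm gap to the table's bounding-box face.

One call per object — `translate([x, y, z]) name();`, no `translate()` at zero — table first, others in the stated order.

table();
translate([0, 0, 712]) bench();
translate([719, -545, 0]) stool();
translate([719, 1183, 0]) stool();
translate([-504, 319, 0]) stool();
translate([1942, 319, 0]) stool();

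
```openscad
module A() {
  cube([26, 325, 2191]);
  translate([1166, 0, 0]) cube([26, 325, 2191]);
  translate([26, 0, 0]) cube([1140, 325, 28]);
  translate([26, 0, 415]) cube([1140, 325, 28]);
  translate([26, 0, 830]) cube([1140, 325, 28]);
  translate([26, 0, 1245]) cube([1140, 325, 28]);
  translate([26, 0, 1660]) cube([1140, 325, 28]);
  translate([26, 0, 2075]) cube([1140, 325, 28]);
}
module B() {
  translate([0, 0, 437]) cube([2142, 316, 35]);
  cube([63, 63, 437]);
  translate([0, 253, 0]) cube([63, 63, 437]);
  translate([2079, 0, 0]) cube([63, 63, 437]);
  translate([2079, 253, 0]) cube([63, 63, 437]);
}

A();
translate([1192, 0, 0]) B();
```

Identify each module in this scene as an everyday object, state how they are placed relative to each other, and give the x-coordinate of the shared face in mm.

The bookshelf's +x face and the bench's −x face are both at x = 1192 mm.

A is a bookshelf. B is a bench. The bench is against the bookshelf's +x side, with their −y faces flush. The x-coordinate of the shared face is 1192 mm.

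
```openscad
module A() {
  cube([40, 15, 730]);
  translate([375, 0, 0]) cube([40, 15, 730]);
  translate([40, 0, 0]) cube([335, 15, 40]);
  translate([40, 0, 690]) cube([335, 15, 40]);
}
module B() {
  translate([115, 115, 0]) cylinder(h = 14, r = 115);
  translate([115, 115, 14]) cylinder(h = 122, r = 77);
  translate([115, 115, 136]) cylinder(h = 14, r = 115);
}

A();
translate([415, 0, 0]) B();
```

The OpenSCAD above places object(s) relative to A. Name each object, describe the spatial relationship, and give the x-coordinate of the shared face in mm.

The picture frame's +x face and the spool's −x face are both at x = 415 mm.

A is a picture frame. B is a spool. The spool is against the picture frame's +x side, with their −y faces flush. The x-coordinate of the shared face is 415 mm.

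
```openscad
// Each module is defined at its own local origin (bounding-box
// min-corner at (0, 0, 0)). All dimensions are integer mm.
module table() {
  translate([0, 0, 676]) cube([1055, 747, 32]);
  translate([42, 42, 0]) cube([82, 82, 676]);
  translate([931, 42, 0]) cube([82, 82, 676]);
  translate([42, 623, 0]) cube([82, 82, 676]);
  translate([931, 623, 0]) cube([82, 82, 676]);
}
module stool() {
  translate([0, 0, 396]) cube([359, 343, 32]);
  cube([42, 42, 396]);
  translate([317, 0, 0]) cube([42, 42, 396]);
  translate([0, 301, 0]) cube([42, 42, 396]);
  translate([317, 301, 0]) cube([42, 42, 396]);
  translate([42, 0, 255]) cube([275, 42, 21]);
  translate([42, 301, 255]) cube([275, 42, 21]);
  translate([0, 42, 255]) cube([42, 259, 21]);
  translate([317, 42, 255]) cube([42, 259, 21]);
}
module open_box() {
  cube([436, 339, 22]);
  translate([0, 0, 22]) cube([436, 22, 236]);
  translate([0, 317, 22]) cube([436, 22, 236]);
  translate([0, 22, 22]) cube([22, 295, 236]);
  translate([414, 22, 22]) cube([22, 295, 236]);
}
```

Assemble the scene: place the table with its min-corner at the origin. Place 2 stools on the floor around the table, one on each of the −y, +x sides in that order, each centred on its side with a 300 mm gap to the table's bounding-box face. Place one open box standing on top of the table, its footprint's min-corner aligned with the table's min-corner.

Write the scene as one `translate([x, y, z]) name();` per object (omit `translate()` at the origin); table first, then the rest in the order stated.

table();
translate([348, -643, 0]) stool();
translate([1355, 202, 0]) stool();
translate([0, 0, 708]) open_box();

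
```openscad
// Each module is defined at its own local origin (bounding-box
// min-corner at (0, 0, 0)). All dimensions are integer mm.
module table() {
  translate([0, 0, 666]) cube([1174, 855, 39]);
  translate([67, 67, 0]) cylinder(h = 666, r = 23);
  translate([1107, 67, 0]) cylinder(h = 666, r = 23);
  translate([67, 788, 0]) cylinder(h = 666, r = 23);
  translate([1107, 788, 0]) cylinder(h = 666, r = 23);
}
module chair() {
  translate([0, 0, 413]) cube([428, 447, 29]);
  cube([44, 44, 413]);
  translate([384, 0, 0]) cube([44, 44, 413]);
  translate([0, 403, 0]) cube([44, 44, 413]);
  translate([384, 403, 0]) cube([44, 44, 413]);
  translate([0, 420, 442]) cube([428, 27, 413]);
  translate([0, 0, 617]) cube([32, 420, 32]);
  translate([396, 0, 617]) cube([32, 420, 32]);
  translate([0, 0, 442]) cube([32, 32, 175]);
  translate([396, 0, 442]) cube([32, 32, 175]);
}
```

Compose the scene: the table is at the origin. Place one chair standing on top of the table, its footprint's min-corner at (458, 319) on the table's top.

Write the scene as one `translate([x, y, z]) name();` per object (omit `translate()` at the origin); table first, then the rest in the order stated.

table();
translate([458, 319, 705]) chair();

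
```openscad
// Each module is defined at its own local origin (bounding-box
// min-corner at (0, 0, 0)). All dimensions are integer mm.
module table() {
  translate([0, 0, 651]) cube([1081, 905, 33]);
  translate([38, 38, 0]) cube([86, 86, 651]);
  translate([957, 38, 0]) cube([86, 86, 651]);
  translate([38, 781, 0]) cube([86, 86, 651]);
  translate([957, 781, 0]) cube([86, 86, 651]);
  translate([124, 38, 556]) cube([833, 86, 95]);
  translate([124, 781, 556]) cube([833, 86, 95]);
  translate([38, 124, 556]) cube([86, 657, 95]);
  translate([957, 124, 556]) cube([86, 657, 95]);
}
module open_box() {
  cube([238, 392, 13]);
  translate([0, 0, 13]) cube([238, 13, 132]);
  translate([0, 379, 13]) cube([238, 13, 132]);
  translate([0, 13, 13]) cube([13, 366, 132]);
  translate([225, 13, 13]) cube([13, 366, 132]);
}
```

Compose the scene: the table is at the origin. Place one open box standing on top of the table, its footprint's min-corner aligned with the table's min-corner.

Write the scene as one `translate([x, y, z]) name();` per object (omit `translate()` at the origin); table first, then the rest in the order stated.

table();
translate([0, 0, 684]) open_box();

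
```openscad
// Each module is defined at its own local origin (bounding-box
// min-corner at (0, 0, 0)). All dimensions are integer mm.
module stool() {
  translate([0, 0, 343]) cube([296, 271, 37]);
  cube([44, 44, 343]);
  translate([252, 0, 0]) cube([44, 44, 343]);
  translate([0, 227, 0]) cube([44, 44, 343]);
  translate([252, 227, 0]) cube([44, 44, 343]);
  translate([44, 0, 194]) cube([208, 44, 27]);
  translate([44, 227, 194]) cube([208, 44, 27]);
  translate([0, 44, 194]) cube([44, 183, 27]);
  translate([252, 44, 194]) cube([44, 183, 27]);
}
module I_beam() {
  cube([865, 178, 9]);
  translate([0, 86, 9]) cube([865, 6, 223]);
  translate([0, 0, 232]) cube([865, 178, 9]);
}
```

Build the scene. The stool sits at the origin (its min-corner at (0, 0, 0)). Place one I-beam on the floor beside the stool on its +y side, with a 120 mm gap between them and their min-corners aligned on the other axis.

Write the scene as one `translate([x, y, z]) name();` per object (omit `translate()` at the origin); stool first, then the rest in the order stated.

stool();
translate([0, 391, 0]) I_beam();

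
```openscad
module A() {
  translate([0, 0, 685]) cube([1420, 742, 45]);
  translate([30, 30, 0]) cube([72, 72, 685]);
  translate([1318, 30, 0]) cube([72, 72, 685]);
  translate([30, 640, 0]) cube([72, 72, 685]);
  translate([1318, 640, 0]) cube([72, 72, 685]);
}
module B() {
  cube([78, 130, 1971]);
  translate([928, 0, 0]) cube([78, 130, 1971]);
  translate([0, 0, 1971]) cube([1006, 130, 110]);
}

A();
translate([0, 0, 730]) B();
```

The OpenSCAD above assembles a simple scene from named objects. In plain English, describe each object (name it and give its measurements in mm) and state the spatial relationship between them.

A is a table: top 1420 mm (x) × 742 mm (y), 45 mm thick, upper face at z = 730 mm, on four 72×72 mm square legs, each inset 30 mm from the nearest pair of top edges, running from z = 0 to the bottom of the top.

B is a rectangular door frame: two vertical jambs of 78×130 mm section, 1971 mm tall, with a clear opening 850 mm wide between their inner faces. A header 110 mm tall and 130 mm deep lies on top of the jambs and spans the full outside width.

The door frame is on top of the table.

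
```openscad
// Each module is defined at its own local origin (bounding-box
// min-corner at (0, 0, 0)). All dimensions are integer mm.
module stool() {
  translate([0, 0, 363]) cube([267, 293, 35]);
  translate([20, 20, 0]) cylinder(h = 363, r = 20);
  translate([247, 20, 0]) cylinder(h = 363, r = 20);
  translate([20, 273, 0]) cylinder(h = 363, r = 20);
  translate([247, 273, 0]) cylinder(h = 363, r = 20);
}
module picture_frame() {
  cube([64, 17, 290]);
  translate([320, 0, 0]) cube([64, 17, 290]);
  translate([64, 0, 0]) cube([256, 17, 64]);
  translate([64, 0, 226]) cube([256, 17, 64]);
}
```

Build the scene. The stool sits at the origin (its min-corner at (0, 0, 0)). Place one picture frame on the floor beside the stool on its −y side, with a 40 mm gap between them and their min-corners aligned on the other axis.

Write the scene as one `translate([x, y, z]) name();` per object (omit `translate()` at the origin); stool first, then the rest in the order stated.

stool();
translate([0, -57, 0]) picture_frame();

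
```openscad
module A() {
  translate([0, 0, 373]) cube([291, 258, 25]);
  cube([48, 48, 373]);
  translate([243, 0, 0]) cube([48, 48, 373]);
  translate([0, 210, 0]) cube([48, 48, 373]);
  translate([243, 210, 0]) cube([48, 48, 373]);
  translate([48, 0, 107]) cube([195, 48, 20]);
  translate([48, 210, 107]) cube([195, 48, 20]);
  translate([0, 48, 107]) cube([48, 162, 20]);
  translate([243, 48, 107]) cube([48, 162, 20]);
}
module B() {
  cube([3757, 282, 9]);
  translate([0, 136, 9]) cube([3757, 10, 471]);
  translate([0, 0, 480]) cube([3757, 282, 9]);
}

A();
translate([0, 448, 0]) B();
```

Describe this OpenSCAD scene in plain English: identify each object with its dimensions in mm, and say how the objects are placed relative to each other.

A is a simple wooden stool: a rectangular seat 291 mm (x) by 258 mm (y), 25 mm thick, top face at z = 398 mm, on four square legs, each 48×48 mm in cross-section. The legs rest on z = 0, each flush with a corner of the seat. Four stretchers, 48 mm wide and 20 mm tall, connect adjacent legs with their undersides at z = 107 mm, each running between the inner faces of the legs it joins and aligned with the legs' outer faces on the other axis.

B is an I-beam lying along x, 3757 mm long. Overall section height 489 mm. Two flanges 282 mm wide (y) and 9 mm thick, one on the floor and one at the top; a web 10 mm thick runs between them, centred on the flange width.

The I-beam is on the floor beside the stool on its +y side.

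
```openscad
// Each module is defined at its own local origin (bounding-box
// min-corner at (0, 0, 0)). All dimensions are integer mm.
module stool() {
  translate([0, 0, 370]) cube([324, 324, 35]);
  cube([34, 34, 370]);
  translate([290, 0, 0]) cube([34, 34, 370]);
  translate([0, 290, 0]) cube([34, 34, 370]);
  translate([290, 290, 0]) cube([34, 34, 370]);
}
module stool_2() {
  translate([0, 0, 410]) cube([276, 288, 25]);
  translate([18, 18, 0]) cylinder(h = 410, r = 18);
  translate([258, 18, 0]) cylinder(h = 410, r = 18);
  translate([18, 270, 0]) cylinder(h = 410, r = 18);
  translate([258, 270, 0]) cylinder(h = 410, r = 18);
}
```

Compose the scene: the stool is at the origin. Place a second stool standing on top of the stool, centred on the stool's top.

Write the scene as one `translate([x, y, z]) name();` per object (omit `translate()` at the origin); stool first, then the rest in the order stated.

stool();
translate([24, 18, 405]) stool_2();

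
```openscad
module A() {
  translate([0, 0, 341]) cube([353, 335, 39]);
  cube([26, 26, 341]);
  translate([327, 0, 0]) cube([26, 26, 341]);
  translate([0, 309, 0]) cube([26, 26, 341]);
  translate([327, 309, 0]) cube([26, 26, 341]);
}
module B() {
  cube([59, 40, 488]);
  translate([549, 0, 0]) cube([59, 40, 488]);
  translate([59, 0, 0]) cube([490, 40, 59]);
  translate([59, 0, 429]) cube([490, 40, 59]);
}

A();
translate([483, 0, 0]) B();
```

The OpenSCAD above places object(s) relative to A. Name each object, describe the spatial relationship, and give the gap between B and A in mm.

A is a stool. B is a picture frame. The picture frame is on the floor beside the stool on its +x side. The gap between the picture frame and the stool is 130 mm.

The picture frame's nearest face is 130 mm from the stool's +x face.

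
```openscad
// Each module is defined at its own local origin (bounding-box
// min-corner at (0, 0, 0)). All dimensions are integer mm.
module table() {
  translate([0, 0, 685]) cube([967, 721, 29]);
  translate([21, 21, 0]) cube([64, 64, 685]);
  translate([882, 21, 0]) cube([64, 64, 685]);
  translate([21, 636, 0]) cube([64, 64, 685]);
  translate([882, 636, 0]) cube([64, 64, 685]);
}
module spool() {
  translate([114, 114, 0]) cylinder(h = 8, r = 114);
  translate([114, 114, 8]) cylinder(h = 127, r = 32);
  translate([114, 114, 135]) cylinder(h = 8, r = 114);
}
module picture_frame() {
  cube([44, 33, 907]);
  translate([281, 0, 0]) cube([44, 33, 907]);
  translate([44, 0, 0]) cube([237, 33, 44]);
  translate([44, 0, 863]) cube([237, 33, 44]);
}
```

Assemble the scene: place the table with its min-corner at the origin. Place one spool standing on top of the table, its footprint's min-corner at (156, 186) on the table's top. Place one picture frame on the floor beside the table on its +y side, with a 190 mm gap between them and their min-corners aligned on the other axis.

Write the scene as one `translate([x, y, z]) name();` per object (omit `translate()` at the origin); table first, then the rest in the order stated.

table();
translate([156, 186, 714]) spool();
translate([0, 911, 0]) picture_frame();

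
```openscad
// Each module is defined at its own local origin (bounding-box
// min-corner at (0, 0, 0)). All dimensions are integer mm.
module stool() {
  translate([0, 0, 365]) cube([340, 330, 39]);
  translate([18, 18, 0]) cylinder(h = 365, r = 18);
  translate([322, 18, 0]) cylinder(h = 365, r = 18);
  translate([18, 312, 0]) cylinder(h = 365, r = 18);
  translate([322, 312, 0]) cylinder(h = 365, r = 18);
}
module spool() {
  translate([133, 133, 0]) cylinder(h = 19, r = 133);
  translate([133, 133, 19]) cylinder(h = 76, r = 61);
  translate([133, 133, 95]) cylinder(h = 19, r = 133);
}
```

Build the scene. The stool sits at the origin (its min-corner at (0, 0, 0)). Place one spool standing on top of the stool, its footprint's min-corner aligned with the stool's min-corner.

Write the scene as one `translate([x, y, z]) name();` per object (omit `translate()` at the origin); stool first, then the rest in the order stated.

stool();
translate([0, 0, 404]) spool();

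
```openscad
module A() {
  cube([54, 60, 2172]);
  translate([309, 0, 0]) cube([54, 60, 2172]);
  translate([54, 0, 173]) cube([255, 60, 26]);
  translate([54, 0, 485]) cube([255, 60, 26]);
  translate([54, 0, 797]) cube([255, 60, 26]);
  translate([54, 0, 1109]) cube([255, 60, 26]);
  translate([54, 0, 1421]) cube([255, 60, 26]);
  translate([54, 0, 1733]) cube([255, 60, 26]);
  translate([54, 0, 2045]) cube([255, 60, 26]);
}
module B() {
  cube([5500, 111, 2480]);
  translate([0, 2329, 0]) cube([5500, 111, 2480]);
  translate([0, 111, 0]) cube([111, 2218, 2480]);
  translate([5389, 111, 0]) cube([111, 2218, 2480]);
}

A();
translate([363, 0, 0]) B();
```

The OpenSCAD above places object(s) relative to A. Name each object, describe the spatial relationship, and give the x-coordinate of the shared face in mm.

The ladder's +x face and the house frame's −x face are both at x = 363 mm.

A is a ladder. B is a house frame. The house frame is against the ladder's +x side, with their −y faces flush. The x-coordinate of the shared face is 363 mm.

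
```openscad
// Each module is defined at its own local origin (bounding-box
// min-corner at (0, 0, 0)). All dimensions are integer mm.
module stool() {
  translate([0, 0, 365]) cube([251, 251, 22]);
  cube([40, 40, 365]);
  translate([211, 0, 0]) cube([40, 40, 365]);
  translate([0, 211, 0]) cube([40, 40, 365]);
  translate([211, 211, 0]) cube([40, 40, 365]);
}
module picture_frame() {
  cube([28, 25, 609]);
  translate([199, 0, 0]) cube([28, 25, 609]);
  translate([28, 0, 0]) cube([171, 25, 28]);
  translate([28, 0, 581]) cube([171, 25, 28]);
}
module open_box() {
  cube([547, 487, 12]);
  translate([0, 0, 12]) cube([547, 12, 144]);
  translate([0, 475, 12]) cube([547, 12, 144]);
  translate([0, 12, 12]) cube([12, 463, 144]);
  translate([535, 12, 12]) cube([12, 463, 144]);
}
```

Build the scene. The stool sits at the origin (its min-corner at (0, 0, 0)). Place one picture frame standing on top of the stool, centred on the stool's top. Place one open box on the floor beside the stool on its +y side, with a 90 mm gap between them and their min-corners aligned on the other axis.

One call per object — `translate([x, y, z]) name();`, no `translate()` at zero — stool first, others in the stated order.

stool();
translate([12, 113, 387]) picture_frame();
translate([0, 341, 0]) open_box();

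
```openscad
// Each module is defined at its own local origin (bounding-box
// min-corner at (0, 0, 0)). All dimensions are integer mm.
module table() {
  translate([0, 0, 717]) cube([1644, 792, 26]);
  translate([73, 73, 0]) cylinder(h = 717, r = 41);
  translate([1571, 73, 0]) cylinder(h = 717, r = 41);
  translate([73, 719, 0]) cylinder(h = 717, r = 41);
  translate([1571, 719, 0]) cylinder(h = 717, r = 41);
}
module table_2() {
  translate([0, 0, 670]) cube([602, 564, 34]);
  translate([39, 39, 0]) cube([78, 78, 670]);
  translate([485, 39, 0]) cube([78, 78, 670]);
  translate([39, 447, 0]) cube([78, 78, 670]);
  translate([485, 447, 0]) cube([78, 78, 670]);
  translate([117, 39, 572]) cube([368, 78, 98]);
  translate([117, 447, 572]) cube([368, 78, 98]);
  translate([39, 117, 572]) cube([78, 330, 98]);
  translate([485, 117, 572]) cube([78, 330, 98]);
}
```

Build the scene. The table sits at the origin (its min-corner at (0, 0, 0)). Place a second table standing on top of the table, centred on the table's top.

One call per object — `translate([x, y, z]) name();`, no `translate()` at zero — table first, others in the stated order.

table();
translate([521, 114, 743]) table_2();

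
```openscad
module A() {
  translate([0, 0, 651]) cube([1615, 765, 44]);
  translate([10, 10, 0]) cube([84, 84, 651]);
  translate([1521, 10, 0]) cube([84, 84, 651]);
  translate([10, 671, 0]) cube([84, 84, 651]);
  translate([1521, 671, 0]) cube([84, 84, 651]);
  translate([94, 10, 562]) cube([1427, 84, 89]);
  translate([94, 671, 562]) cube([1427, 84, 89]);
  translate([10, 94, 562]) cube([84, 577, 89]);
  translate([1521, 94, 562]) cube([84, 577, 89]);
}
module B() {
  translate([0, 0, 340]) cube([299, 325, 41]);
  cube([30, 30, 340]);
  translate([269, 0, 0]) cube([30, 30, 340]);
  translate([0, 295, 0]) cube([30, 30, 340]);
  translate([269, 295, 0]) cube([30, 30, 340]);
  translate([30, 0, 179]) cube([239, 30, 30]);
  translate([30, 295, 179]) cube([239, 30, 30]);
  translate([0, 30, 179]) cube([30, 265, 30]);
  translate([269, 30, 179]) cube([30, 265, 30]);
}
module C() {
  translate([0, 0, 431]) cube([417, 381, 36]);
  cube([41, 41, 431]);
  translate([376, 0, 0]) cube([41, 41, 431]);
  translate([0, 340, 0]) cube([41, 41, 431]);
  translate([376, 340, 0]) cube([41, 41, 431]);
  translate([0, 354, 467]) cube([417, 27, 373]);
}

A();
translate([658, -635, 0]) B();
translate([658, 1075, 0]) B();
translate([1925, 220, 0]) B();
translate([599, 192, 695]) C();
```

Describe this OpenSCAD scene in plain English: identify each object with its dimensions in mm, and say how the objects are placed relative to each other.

A is a table: top 1615 mm (x) × 765 mm (y), 44 mm thick, upper face at z = 695 mm, on four 84×84 mm square legs, each inset 10 mm from the nearest pair of top edges, running from z = 0 to the bottom of the top. Four apron rails, 84 mm thick and 89 mm tall, run between adjacent legs with their top edges flush with the underside of the top and their outer faces flush with the legs' outer faces.

B is a four-legged stool. The seat is 299×325 mm, 41 mm thick, top at z = 381 mm. It stands on four square legs, each 30×30 mm in cross-section, from z = 0 to the seat underside, each flush with a corner of the seat. Four stretchers, 30 mm wide and 30 mm tall, connect adjacent legs with their undersides at z = 179 mm, each running between the inner faces of the legs it joins and aligned with the legs' outer faces on the other axis.

C is a chair: 417×381 mm seat, 36 mm thick, top at z = 467 mm, on four 41 mm square corner legs flush with the seat edges. A 27 mm thick backrest slab spans the full seat width, extending 373 mm above the seat top, its back face flush with the seat's +y edge.

Three stools sit around the table at the −y, +y, +x sides. The chair is on top of the table, centred.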